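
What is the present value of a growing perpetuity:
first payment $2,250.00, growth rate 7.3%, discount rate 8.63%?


Formula: PV = C / (r - g)
Spread: r - g = 0.0863 - 0.073 = 0.0133
Substituting: PV = $2,250.00 / 0.0133
PV = $169,172.93

$169,172.93


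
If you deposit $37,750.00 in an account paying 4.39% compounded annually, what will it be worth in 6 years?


Formula: FV = P * (1 + r)^n
Substituting: FV = $37,750.00 * (1 + 0.0439)^6
Growth factor: (1.0439)^6 = 1.294057
FV = $37,750.00 * 1.294057 = $48,850.65

$48,850.65


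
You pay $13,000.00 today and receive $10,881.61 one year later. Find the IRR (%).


Formula: IRR = C1/C0 - 1
Substituting: IRR = $10,881.61 / $13,000.00 - 1
Ratio: 0.837047 - 1 = -0.162953
IRR = -16.2953%

-16.2953%


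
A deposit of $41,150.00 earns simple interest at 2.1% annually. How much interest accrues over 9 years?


Formula: I = P * r * t
Substituting: I = $41,150.00 * 0.021 * 9
Step: I = $41,150.00 * 0.189
I = $7,777.35

$7,777.35


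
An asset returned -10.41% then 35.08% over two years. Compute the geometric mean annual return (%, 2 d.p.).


Formula: Geometric mean = ((1+r1)*(1+r2))^(1/2) - 1
Product: (1 + -0.1041) * (1 + 0.3508) = 0.8959 * 1.3508 = 1.210182
Square root: 1.210182^0.5 = 1.100083
Geometric mean = 1.100083 - 1 = 0.100083
As percentage: 10.01%

10.01%


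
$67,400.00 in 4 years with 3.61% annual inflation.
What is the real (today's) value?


Formula: Real value = nominal / (1 + inflation)^years
Price level: (1 + 0.0361)^4 = 1.152409
Real value = $67,400.00 / 1.152409 = $58,486.17

$58,486.17


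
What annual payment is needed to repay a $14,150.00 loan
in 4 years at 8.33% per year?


Formula: PMT = PV * r / (1 - (1+r)^(-n))
Denominator: 1 - (1 + 0.0833)^(-4) = 0.273886
Numerator: $14,150.00 * 0.0833 = 1178.695
PMT = 1178.695 / 0.273886 = $4,303.60

$4,303.60


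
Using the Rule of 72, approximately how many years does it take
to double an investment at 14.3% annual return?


Formula: Years ≈ 72 / r
Substituting: Years ≈ 72 / 14.3
Years ≈ 5.0

5.0 years


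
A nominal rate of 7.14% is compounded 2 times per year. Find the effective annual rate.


Formula: EAR = (1 + r/m)^m - 1
Period rate: r/m = 0.0714 / 2 = 0.0357
Compounding: (1 + 0.0357)^2 = 1.072674
EAR = 1.072674 - 1 = 0.072674

0.072674


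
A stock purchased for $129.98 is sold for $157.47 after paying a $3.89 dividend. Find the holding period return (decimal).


Formula: HPR = (P1 - P0 + D) / P0
Gain: $157.47 - $129.98 + $3.89 = $31.38
HPR = $31.38 / $129.98 = 0.2414

0.2414


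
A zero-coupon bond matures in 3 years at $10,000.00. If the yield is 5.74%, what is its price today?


Formula: Price = FV / (1 + r)^n
Substituting: Price = $10,000.00 / (1 + 0.0574)^3
Discount factor: (1.0574)^3 = 1.182273
Price = $10,000.00 / 1.182273 = $8,458.28

$8,458.28


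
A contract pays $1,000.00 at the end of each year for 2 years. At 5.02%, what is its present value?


Formula: PV = PMT * (1 - (1+r)^(-n)) / r
Discount factor: (1 + 0.0502)^(-2) = 0.906684
Bracket: 1 - 0.906684 = 0.093316
PV = $1,000.00 * 0.093316 / 0.0502 = $1,858.88

$1,858.88


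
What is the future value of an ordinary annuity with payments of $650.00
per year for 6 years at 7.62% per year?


Formula: FV = PMT * ((1+r)^n - 1) / r
Growth factor: (1 + 0.0762)^6 = 1.553667
Numerator: 1.553667 - 1 = 0.553667
FV = $650.00 * 0.553667 / 0.0762 = $4,722.88

$4,722.88


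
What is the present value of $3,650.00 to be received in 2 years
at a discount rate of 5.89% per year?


Formula: PV = FV / (1 + r)^n
Substituting: PV = $3,650.00 / (1 + 0.0589)^2
Discount factor: (1.0589)^2 = 1.121269
PV = $3,650.00 / 1.121269 = $3,255.24

$3,255.24


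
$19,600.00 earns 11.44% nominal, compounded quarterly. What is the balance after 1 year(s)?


Formula: FV = P * (1 + r/m)^(m*t)
Period rate: r/m = 0.1144 / 4 = 0.0286
Total periods: m*t = 4 * 1 = 4
Growth factor: (1 + 0.0286)^4 = 1.119402
FV = $19,600.00 * 1.119402 = $21,940.28

$21,940.28


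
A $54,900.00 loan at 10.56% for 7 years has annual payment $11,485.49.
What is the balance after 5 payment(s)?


Formula: Balance = PV*(1+r)^k - PMT*((1+r)^k - 1)/r
Growth: (1 + 0.1056)^5 = 1.651924
Accumulated factor: ((1+r)^k - 1)/r = 6.173526
Balance = $54,900.00 * 1.651924 - $11,485.49 * 6.173526
Balance = $19,784.68

$19,784.68


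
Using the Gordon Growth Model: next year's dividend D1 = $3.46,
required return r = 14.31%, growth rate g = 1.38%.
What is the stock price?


Formula: P = D1 / (r - g)
Spread: r - g = 0.1431 - 0.0138 = 0.1293
Substituting: P = $3.46 / 0.1293
P = $26.76

$26.76


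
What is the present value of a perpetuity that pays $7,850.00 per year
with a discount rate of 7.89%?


Formula: PV = C / r
Substituting: PV = $7,850.00 / 0.0789
PV = $99,493.03

$99,493.03


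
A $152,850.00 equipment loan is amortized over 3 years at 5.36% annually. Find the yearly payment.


Formula: PMT = PV * r / (1 - (1+r)^(-n))
Denominator: 1 - (1 + 0.0536)^(-3) = 0.144987
Numerator: $152,850.00 * 0.0536 = 8192.76
PMT = 8192.76 / 0.144987 = $56,506.86

$56,506.86


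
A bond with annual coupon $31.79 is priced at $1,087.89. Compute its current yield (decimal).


Formula: Current yield = annual coupon / price
Substituting: CY = $31.79 / $1,087.89
CY = 0.029222

0.029222


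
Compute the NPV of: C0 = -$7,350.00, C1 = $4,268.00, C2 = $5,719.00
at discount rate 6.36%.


Formula: NPV = C0 + C1/(1+r) + C2/(1+r)^2
Discount C1: $4,268.00 / (1 + 0.0636) = $4,012.79
Discount C2: $5,719.00 / (1 + 0.0636)^2 = $5,055.49
NPV = -$7,350.00 + $4,012.79 + $5,055.49 = $1,718.28

$1,718.28


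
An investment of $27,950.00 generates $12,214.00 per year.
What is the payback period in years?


Formula: Payback = investment / annual cash flow
Substituting: Payback = $27,950.00 / $12,214.00
Payback = 2.2884 years

2.2884 years


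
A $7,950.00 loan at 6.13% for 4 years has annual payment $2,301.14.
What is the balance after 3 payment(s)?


Formula: Balance = PV*(1+r)^k - PMT*((1+r)^k - 1)/r
Growth: (1 + 0.0613)^3 = 1.195403
Accumulated factor: ((1+r)^k - 1)/r = 3.187658
Balance = $7,950.00 * 1.195403 - $2,301.14 * 3.187658
Balance = $2,168.21

$2,168.21


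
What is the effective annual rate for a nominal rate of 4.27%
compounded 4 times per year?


Formula: EAR = (1 + r/m)^m - 1
Period rate: r/m = 0.0427 / 4 = 0.010675
Compounding: (1 + 0.010675)^4 = 1.043389
EAR = 1.043389 - 1 = 0.043389

0.043389


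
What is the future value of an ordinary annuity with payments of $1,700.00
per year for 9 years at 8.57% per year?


Formula: FV = PMT * ((1+r)^n - 1) / r
Growth factor: (1 + 0.0857)^9 = 2.095987
Numerator: 2.095987 - 1 = 1.095987
FV = $1,700.00 * 1.095987 / 0.0857 = $21,740.69

$21,740.69


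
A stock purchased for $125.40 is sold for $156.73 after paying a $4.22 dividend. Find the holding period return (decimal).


Formula: HPR = (P1 - P0 + D) / P0
Gain: $156.73 - $125.40 + $4.22 = $35.55
HPR = $35.55 / $125.40 = 0.2835

0.2835


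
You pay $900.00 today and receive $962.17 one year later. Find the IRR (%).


Formula: IRR = C1/C0 - 1
Substituting: IRR = $962.17 / $900.00 - 1
Ratio: 1.069078 - 1 = 0.069078
IRR = 6.9078%

6.9078%


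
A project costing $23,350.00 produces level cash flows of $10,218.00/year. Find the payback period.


Formula: Payback = investment / annual cash flow
Substituting: Payback = $23,350.00 / $10,218.00
Payback = 2.2852 years

2.2852 years


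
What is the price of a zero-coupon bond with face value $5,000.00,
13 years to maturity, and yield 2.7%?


Formula: Price = FV / (1 + r)^n
Substituting: Price = $5,000.00 / (1 + 0.027)^13
Discount factor: (1.027)^13 = 1.41389
Price = $5,000.00 / 1.41389 = $3,536.34

$3,536.34


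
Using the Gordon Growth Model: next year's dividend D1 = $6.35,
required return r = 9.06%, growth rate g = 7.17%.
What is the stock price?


Formula: P = D1 / (r - g)
Spread: r - g = 0.0906 - 0.0717 = 0.0189
Substituting: P = $6.35 / 0.0189
P = $335.98

$335.98


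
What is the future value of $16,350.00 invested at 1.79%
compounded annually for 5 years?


Formula: FV = P * (1 + r)^n
Substituting: FV = $16,350.00 * (1 + 0.0179)^5
Growth factor: (1.0179)^5 = 1.092762
FV = $16,350.00 * 1.092762 = $17,866.66

$17,866.66


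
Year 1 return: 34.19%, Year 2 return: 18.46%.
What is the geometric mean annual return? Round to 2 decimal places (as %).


Formula: Geometric mean = ((1+r1)*(1+r2))^(1/2) - 1
Product: (1 + 0.3419) * (1 + 0.1846) = 1.3419 * 1.1846 = 1.589615
Square root: 1.589615^0.5 = 1.260799
Geometric mean = 1.260799 - 1 = 0.260799
As percentage: 26.08%

26.08%


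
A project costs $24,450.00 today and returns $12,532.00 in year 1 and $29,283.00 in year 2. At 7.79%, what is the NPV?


Formula: NPV = C0 + C1/(1+r) + C2/(1+r)^2
Discount C1: $12,532.00 / (1 + 0.0779) = $11,626.31
Discount C2: $29,283.00 / (1 + 0.0779)^2 = $25,203.37
NPV = -$24,450.00 + $11,626.31 + $25,203.37 = $12,379.68

$12,379.68


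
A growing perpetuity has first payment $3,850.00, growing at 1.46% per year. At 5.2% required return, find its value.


Formula: PV = C / (r - g)
Spread: r - g = 0.052 - 0.0146 = 0.0374
Substituting: PV = $3,850.00 / 0.0374
PV = $102,941.18

$102,941.18


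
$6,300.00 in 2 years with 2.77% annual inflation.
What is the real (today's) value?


Formula: Real value = nominal / (1 + inflation)^years
Price level: (1 + 0.0277)^2 = 1.056167
Real value = $6,300.00 / 1.056167 = $5,964.96

$5,964.96


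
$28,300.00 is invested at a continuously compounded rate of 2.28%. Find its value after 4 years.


Formula: FV = P * e^(r*t)
Exponent: r*t = 0.0228 * 4 = 0.0912
e^(0.0912) = 1.095488
FV = $28,300.00 * 1.095488 = $31,002.31

$31,002.31


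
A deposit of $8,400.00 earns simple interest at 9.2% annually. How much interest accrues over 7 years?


Formula: I = P * r * t
Substituting: I = $8,400.00 * 0.092 * 7
Step: I = $8,400.00 * 0.644
I = $5,409.60

$5,409.60


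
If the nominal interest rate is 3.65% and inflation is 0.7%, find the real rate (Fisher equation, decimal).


Formula: (1 + r_real) = (1 + r_nom) / (1 + inflation)
Substituting: (1 + r_real) = 1.0365 / 1.007
(1 + r_real) = 1.029295
r_real = 1.029295 - 1 = 0.029295

0.029295


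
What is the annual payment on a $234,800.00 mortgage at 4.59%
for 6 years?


Formula: PMT = PV * r / (1 - (1+r)^(-n))
Denominator: 1 - (1 + 0.0459)^(-6) = 0.23606
Numerator: $234,800.00 * 0.0459 = 10777.32
PMT = 10777.32 / 0.23606 = $45,654.93

$45,654.93


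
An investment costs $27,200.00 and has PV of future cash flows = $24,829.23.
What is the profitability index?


Formula: PI = PV(cash flows) / initial investment
Substituting: PI = $24,829.23 / $27,200.00
PI = 0.9128

0.9128


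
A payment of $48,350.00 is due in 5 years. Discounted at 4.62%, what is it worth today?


Formula: PV = FV / (1 + r)^n
Substituting: PV = $48,350.00 / (1 + 0.0462)^5
Discount factor: (1.0462)^5 = 1.253354
PV = $48,350.00 / 1.253354 = $38,576.51

$38,576.51


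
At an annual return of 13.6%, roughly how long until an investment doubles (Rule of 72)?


Formula: Years ≈ 72 / r
Substituting: Years ≈ 72 / 13.6
Years ≈ 5.3

5.3 years


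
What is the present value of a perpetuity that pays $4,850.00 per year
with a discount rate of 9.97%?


Formula: PV = C / r
Substituting: PV = $4,850.00 / 0.0997
PV = $48,645.94

$48,645.94


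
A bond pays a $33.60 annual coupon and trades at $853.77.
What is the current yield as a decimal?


Formula: Current yield = annual coupon / price
Substituting: CY = $33.60 / $853.77
CY = 0.039355

0.039355


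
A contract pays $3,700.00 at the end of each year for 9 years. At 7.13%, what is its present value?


Formula: PV = PMT * (1 - (1+r)^(-n)) / r
Discount factor: (1 + 0.0713)^(-9) = 0.538022
Bracket: 1 - 0.538022 = 0.461978
PV = $3,700.00 * 0.461978 / 0.0713 = $23,973.61

$23,973.61


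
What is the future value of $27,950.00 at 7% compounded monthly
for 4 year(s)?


Formula: FV = P * (1 + r/m)^(m*t)
Period rate: r/m = 0.07 / 12 = 0.005833
Total periods: m*t = 12 * 4 = 48
Growth factor: (1 + 0.005833)^48 = 1.322054
FV = $27,950.00 * 1.322054 = $36,951.41

$36,951.41


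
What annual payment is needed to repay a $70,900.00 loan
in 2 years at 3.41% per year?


Formula: PMT = PV * r / (1 - (1+r)^(-n))
Denominator: 1 - (1 + 0.0341)^(-2) = 0.064864
Numerator: $70,900.00 * 0.0341 = 2417.69
PMT = 2417.69 / 0.064864 = $37,273.40

$37,273.40


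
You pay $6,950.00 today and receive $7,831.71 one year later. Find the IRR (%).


Formula: IRR = C1/C0 - 1
Substituting: IRR = $7,831.71 / $6,950.00 - 1
Ratio: 1.126865 - 1 = 0.126865
IRR = 12.6865%

12.6865%


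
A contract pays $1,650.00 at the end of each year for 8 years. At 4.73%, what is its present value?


Formula: PV = PMT * (1 - (1+r)^(-n)) / r
Discount factor: (1 + 0.0473)^(-8) = 0.690925
Bracket: 1 - 0.690925 = 0.309075
PV = $1,650.00 * 0.309075 / 0.0473 = $10,781.67

$10,781.67


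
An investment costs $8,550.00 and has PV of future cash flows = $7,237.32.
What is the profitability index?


Formula: PI = PV(cash flows) / initial investment
Substituting: PI = $7,237.32 / $8,550.00
PI = 0.8465

0.8465


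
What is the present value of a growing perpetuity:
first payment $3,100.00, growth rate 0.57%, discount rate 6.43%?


Formula: PV = C / (r - g)
Spread: r - g = 0.0643 - 0.0057 = 0.0586
Substituting: PV = $3,100.00 / 0.0586
PV = $52,901.02

$52,901.02


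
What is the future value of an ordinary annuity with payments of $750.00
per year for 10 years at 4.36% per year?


Formula: FV = PMT * ((1+r)^n - 1) / r
Growth factor: (1 + 0.0436)^10 = 1.532289
Numerator: 1.532289 - 1 = 0.532289
FV = $750.00 * 0.532289 / 0.0436 = $9,156.35

$9,156.35


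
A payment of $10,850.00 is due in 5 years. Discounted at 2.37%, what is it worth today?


Formula: PV = FV / (1 + r)^n
Substituting: PV = $10,850.00 / (1 + 0.0237)^5
Discount factor: (1.0237)^5 = 1.124252
PV = $10,850.00 / 1.124252 = $9,650.86

$9,650.86


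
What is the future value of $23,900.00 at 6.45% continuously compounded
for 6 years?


Formula: FV = P * e^(r*t)
Exponent: r*t = 0.0645 * 6 = 0.387
e^(0.387) = 1.472556
FV = $23,900.00 * 1.472556 = $35,194.10

$35,194.10


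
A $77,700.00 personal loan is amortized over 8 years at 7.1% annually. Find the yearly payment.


Formula: PMT = PV * r / (1 - (1+r)^(-n))
Denominator: 1 - (1 + 0.071)^(-8) = 0.422324
Numerator: $77,700.00 * 0.071 = 5516.7
PMT = 5516.7 / 0.422324 = $13,062.72

$13,062.72


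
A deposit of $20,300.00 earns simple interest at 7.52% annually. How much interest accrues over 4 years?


Formula: I = P * r * t
Substituting: I = $20,300.00 * 0.0752 * 4
Step: I = $20,300.00 * 0.3008
I = $6,106.24

$6,106.24


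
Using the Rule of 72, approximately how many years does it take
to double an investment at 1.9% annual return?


Formula: Years ≈ 72 / r
Substituting: Years ≈ 72 / 1.9
Years ≈ 37.9

37.9 years


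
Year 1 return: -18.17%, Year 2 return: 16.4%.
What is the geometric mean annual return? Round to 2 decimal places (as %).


Formula: Geometric mean = ((1+r1)*(1+r2))^(1/2) - 1
Product: (1 + -0.1817) * (1 + 0.164) = 0.8183 * 1.164 = 0.952501
Square root: 0.952501^0.5 = 0.975962
Geometric mean = 0.975962 - 1 = -0.024038
As percentage: -2.40%

-2.40%


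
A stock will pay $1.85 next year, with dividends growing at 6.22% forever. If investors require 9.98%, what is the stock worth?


Formula: P = D1 / (r - g)
Spread: r - g = 0.0998 - 0.0622 = 0.0376
Substituting: P = $1.85 / 0.0376
P = $49.20

$49.20


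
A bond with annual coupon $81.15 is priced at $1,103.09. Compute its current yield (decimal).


Formula: Current yield = annual coupon / price
Substituting: CY = $81.15 / $1,103.09
CY = 0.073566

0.073566


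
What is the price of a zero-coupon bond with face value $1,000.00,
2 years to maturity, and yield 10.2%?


Formula: Price = FV / (1 + r)^n
Substituting: Price = $1,000.00 / (1 + 0.102)^2
Discount factor: (1.102)^2 = 1.214404
Price = $1,000.00 / 1.214404 = $823.45

$823.45


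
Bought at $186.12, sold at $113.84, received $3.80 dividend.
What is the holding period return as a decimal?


Formula: HPR = (P1 - P0 + D) / P0
Gain: $113.84 - $186.12 + $3.80 = -$68.48
HPR = -$68.48 / $186.12 = -0.3679

-0.3679


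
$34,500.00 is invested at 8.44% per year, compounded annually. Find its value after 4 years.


Formula: FV = P * (1 + r)^n
Substituting: FV = $34,500.00 * (1 + 0.0844)^4
Growth factor: (1.0844)^4 = 1.382796
FV = $34,500.00 * 1.382796 = $47,706.45

$47,706.45


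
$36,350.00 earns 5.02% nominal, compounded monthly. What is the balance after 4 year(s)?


Formula: FV = P * (1 + r/m)^(m*t)
Period rate: r/m = 0.0502 / 12 = 0.004183
Total periods: m*t = 12 * 4 = 48
Growth factor: (1 + 0.004183)^48 = 1.221868
FV = $36,350.00 * 1.221868 = $44,414.92

$44,414.92


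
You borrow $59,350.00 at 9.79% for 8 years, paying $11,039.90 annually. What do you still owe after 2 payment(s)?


Formula: Balance = PV*(1+r)^k - PMT*((1+r)^k - 1)/r
Growth: (1 + 0.0979)^2 = 1.205384
Accumulated factor: ((1+r)^k - 1)/r = 2.0979
Balance = $59,350.00 * 1.205384 - $11,039.90 * 2.0979
Balance = $48,378.96

$48,378.96


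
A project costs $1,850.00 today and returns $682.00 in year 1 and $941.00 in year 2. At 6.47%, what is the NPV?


Formula: NPV = C0 + C1/(1+r) + C2/(1+r)^2
Discount C1: $682.00 / (1 + 0.0647) = $640.56
Discount C2: $941.00 / (1 + 0.0647)^2 = $830.11
NPV = -$1,850.00 + $640.56 + $830.11 = -$379.33

-$379.33


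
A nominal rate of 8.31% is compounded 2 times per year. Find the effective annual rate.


Formula: EAR = (1 + r/m)^m - 1
Period rate: r/m = 0.0831 / 2 = 0.04155
Compounding: (1 + 0.04155)^2 = 1.084826
EAR = 1.084826 - 1 = 0.084826

0.084826


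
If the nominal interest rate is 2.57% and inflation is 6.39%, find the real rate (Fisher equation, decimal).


Formula: (1 + r_real) = (1 + r_nom) / (1 + inflation)
Substituting: (1 + r_real) = 1.0257 / 1.0639
(1 + r_real) = 0.964094
r_real = 0.964094 - 1 = -0.035906

-0.035906


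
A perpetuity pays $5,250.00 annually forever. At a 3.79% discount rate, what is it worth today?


Formula: PV = C / r
Substituting: PV = $5,250.00 / 0.0379
PV = $138,522.43

$138,522.43


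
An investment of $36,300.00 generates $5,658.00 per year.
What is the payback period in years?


Formula: Payback = investment / annual cash flow
Substituting: Payback = $36,300.00 / $5,658.00
Payback = 6.4157 years

6.4157 years


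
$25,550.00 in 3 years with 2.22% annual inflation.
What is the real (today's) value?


Formula: Real value = nominal / (1 + inflation)^years
Price level: (1 + 0.0222)^3 = 1.068089
Real value = $25,550.00 / 1.068089 = $23,921.22

$23,921.22


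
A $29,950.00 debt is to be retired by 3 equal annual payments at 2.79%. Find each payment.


Formula: PMT = PV * r / (1 - (1+r)^(-n))
Denominator: 1 - (1 + 0.0279)^(-3) = 0.079238
Numerator: $29,950.00 * 0.0279 = 835.605
PMT = 835.605 / 0.079238 = $10,545.51

$10,545.51


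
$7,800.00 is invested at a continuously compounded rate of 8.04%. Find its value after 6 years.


Formula: FV = P * e^(r*t)
Exponent: r*t = 0.0804 * 6 = 0.4824
e^(0.4824) = 1.619958
FV = $7,800.00 * 1.619958 = $12,635.67

$12,635.67


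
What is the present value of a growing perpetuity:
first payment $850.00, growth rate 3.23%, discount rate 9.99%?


Formula: PV = C / (r - g)
Spread: r - g = 0.0999 - 0.0323 = 0.0676
Substituting: PV = $850.00 / 0.0676
PV = $12,573.96

$12,573.96


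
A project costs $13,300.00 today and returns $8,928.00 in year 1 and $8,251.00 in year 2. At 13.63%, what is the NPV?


Formula: NPV = C0 + C1/(1+r) + C2/(1+r)^2
Discount C1: $8,928.00 / (1 + 0.1363) = $7,857.08
Discount C2: $8,251.00 / (1 + 0.1363)^2 = $6,390.29
NPV = -$13,300.00 + $7,857.08 + $6,390.29 = $947.37

$947.37


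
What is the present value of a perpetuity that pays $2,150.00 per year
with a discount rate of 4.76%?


Formula: PV = C / r
Substituting: PV = $2,150.00 / 0.0476
PV = $45,168.07

$45,168.07


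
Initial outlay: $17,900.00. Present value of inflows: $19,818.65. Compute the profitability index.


Formula: PI = PV(cash flows) / initial investment
Substituting: PI = $19,818.65 / $17,900.00
PI = 1.1072

1.1072


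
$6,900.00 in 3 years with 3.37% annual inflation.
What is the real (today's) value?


Formula: Real value = nominal / (1 + inflation)^years
Price level: (1 + 0.0337)^3 = 1.104545
Real value = $6,900.00 / 1.104545 = $6,246.91

$6,246.91


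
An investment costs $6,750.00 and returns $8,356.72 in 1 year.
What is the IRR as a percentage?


Formula: IRR = C1/C0 - 1
Substituting: IRR = $8,356.72 / $6,750.00 - 1
Ratio: 1.238033 - 1 = 0.238033
IRR = 23.8033%

23.8033%


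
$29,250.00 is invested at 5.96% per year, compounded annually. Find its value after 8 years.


Formula: FV = P * (1 + r)^n
Substituting: FV = $29,250.00 * (1 + 0.0596)^8
Growth factor: (1.0596)^8 = 1.589043
FV = $29,250.00 * 1.589043 = $46,479.50

$46,479.50


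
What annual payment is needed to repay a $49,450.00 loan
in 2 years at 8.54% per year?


Formula: PMT = PV * r / (1 - (1+r)^(-n))
Denominator: 1 - (1 + 0.0854)^(-2) = 0.151171
Numerator: $49,450.00 * 0.0854 = 4223.03
PMT = 4223.03 / 0.151171 = $27,935.51

$27,935.51


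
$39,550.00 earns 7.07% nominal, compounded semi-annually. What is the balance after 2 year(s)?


Formula: FV = P * (1 + r/m)^(m*t)
Period rate: r/m = 0.0707 / 2 = 0.03535
Total periods: m*t = 2 * 2 = 4
Growth factor: (1 + 0.03535)^4 = 1.149076
FV = $39,550.00 * 1.149076 = $45,445.96

$45,445.96


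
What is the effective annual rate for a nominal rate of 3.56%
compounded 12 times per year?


Formula: EAR = (1 + r/m)^m - 1
Period rate: r/m = 0.0356 / 12 = 0.002967
Compounding: (1 + 0.002967)^12 = 1.036187
EAR = 1.036187 - 1 = 0.036187

0.036187


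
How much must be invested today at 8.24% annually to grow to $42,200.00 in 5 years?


Formula: PV = FV / (1 + r)^n
Substituting: PV = $42,200.00 / (1 + 0.0824)^5
Discount factor: (1.0824)^5 = 1.485727
PV = $42,200.00 / 1.485727 = $28,403.61

$28,403.61


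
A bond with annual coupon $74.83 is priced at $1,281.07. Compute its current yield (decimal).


Formula: Current yield = annual coupon / price
Substituting: CY = $74.83 / $1,281.07
CY = 0.058412

0.058412


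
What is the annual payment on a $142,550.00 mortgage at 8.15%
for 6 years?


Formula: PMT = PV * r / (1 - (1+r)^(-n))
Denominator: 1 - (1 + 0.0815)^(-6) = 0.375056
Numerator: $142,550.00 * 0.0815 = 11617.825
PMT = 11617.825 / 0.375056 = $30,976.21

$30,976.21


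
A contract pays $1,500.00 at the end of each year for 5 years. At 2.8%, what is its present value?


Formula: PV = PMT * (1 - (1+r)^(-n)) / r
Discount factor: (1 + 0.028)^(-5) = 0.871033
Bracket: 1 - 0.871033 = 0.128967
PV = $1,500.00 * 0.128967 / 0.028 = $6,908.97

$6,908.97


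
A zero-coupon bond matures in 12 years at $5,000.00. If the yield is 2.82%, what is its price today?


Formula: Price = FV / (1 + r)^n
Substituting: Price = $5,000.00 / (1 + 0.0282)^12
Discount factor: (1.0282)^12 = 1.396147
Price = $5,000.00 / 1.396147 = $3,581.28

$3,581.28


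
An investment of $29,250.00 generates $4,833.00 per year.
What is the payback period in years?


Formula: Payback = investment / annual cash flow
Substituting: Payback = $29,250.00 / $4,833.00
Payback = 6.0521 years

6.0521 years


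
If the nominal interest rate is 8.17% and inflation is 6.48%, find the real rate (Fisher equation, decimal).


Formula: (1 + r_real) = (1 + r_nom) / (1 + inflation)
Substituting: (1 + r_real) = 1.0817 / 1.0648
(1 + r_real) = 1.015872
r_real = 1.015872 - 1 = 0.015872

0.015872


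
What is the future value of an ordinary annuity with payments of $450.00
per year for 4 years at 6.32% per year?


Formula: FV = PMT * ((1+r)^n - 1) / r
Growth factor: (1 + 0.0632)^4 = 1.277791
Numerator: 1.277791 - 1 = 0.277791
FV = $450.00 * 0.277791 / 0.0632 = $1,977.94

$1,977.94


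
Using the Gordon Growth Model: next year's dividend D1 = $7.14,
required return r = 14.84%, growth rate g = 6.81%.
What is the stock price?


Formula: P = D1 / (r - g)
Spread: r - g = 0.1484 - 0.0681 = 0.0803
Substituting: P = $7.14 / 0.0803
P = $88.92

$88.92


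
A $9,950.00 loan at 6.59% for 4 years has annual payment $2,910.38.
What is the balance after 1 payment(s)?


Formula: Balance = PV*(1+r)^k - PMT*((1+r)^k - 1)/r
Growth: (1 + 0.0659)^1 = 1.0659
Accumulated factor: ((1+r)^k - 1)/r = 1.0
Balance = $9,950.00 * 1.0659 - $2,910.38 * 1.0
Balance = $7,695.33

$7,695.33


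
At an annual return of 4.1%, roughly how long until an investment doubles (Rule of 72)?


Formula: Years ≈ 72 / r
Substituting: Years ≈ 72 / 4.1
Years ≈ 17.6

17.6 years


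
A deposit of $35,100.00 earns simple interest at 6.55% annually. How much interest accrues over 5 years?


Formula: I = P * r * t
Substituting: I = $35,100.00 * 0.0655 * 5
Step: I = $35,100.00 * 0.3275
I = $11,495.25

$11,495.25


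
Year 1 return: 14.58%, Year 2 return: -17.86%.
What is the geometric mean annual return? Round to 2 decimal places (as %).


Formula: Geometric mean = ((1+r1)*(1+r2))^(1/2) - 1
Product: (1 + 0.1458) * (1 + -0.1786) = 1.1458 * 0.8214 = 0.94116
Square root: 0.94116^0.5 = 0.970134
Geometric mean = 0.970134 - 1 = -0.029866
As percentage: -2.99%

-2.99%


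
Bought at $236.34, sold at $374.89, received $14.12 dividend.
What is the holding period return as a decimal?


Formula: HPR = (P1 - P0 + D) / P0
Gain: $374.89 - $236.34 + $14.12 = $152.67
HPR = $152.67 / $236.34 = 0.646

0.646


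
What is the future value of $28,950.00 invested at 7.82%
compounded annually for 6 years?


Formula: FV = P * (1 + r)^n
Substituting: FV = $28,950.00 * (1 + 0.0782)^6
Growth factor: (1.0782)^6 = 1.571072
FV = $28,950.00 * 1.571072 = $45,482.52

$45,482.52


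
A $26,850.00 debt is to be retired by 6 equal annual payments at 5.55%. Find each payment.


Formula: PMT = PV * r / (1 - (1+r)^(-n))
Denominator: 1 - (1 + 0.0555)^(-6) = 0.276813
Numerator: $26,850.00 * 0.0555 = 1490.175
PMT = 1490.175 / 0.276813 = $5,383.33

$5,383.33


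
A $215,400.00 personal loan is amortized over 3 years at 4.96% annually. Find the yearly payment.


Formula: PMT = PV * r / (1 - (1+r)^(-n))
Denominator: 1 - (1 + 0.0496)^(-3) = 0.135174
Numerator: $215,400.00 * 0.0496 = 10683.84
PMT = 10683.84 / 0.135174 = $79,037.45

$79,037.45


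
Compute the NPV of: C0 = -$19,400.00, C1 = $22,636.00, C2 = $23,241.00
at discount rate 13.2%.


Formula: NPV = C0 + C1/(1+r) + C2/(1+r)^2
Discount C1: $22,636.00 / (1 + 0.132) = $19,996.47
Discount C2: $23,241.00 / (1 + 0.132)^2 = $18,136.85
NPV = -$19,400.00 + $19,996.47 + $18,136.85 = $18,733.32

$18,733.32


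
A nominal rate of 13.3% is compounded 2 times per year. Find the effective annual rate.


Formula: EAR = (1 + r/m)^m - 1
Period rate: r/m = 0.133 / 2 = 0.0665
Compounding: (1 + 0.0665)^2 = 1.137422
EAR = 1.137422 - 1 = 0.137422

0.137422


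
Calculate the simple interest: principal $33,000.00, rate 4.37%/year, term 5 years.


Formula: I = P * r * t
Substituting: I = $33,000.00 * 0.0437 * 5
Step: I = $33,000.00 * 0.2185
I = $7,210.50

$7,210.50


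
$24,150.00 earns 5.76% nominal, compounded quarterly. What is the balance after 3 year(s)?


Formula: FV = P * (1 + r/m)^(m*t)
Period rate: r/m = 0.0576 / 4 = 0.0144
Total periods: m*t = 4 * 3 = 12
Growth factor: (1 + 0.0144)^12 = 1.187164
FV = $24,150.00 * 1.187164 = $28,670.02

$28,670.02


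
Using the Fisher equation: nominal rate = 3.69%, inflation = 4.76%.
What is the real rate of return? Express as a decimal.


Formula: (1 + r_real) = (1 + r_nom) / (1 + inflation)
Substituting: (1 + r_real) = 1.0369 / 1.0476
(1 + r_real) = 0.989786
r_real = 0.989786 - 1 = -0.010214

-0.010214


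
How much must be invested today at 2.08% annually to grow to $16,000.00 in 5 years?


Formula: PV = FV / (1 + r)^n
Substituting: PV = $16,000.00 / (1 + 0.0208)^5
Discount factor: (1.0208)^5 = 1.108417
PV = $16,000.00 / 1.108417 = $14,435.00

$14,435.00


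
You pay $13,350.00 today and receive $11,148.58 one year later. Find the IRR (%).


Formula: IRR = C1/C0 - 1
Substituting: IRR = $11,148.58 / $13,350.00 - 1
Ratio: 0.8351 - 1 = -0.1649
IRR = -16.49%

-16.49%


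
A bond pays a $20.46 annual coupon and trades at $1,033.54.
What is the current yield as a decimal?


Formula: Current yield = annual coupon / price
Substituting: CY = $20.46 / $1,033.54
CY = 0.019796

0.019796


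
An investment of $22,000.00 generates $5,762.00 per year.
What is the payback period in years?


Formula: Payback = investment / annual cash flow
Substituting: Payback = $22,000.00 / $5,762.00
Payback = 3.8181 years

3.8181 years


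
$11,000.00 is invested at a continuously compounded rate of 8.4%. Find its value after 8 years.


Formula: FV = P * e^(r*t)
Exponent: r*t = 0.084 * 8 = 0.672
e^(0.672) = 1.95815
FV = $11,000.00 * 1.95815 = $21,539.65

$21,539.65


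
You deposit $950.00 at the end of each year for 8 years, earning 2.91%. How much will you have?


Formula: FV = PMT * ((1+r)^n - 1) / r
Growth factor: (1 + 0.0291)^8 = 1.257942
Numerator: 1.257942 - 1 = 0.257942
FV = $950.00 * 0.257942 / 0.0291 = $8,420.79

$8,420.79


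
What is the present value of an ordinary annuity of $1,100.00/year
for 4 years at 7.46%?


Formula: PV = PMT * (1 - (1+r)^(-n)) / r
Discount factor: (1 + 0.0746)^(-4) = 0.749916
Bracket: 1 - 0.749916 = 0.250084
PV = $1,100.00 * 0.250084 / 0.0746 = $3,687.56

$3,687.56


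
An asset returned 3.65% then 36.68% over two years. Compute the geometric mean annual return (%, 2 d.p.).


Formula: Geometric mean = ((1+r1)*(1+r2))^(1/2) - 1
Product: (1 + 0.0365) * (1 + 0.3668) = 1.0365 * 1.3668 = 1.416688
Square root: 1.416688^0.5 = 1.190247
Geometric mean = 1.190247 - 1 = 0.190247
As percentage: 19.02%

19.02%


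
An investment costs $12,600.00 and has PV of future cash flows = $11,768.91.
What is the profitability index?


Formula: PI = PV(cash flows) / initial investment
Substituting: PI = $11,768.91 / $12,600.00
PI = 0.934

0.934


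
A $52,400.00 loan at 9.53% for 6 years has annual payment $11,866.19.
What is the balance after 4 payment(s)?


Formula: Balance = PV*(1+r)^k - PMT*((1+r)^k - 1)/r
Growth: (1 + 0.0953)^4 = 1.439237
Accumulated factor: ((1+r)^k - 1)/r = 4.608994
Balance = $52,400.00 * 1.439237 - $11,866.19 * 4.608994
Balance = $20,724.83

$20,724.83


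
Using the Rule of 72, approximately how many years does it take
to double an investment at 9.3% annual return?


Formula: Years ≈ 72 / r
Substituting: Years ≈ 72 / 9.3
Years ≈ 7.7

7.7 years


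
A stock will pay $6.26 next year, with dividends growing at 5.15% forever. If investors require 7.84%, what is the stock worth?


Formula: P = D1 / (r - g)
Spread: r - g = 0.0784 - 0.0515 = 0.0269
Substituting: P = $6.26 / 0.0269
P = $232.71

$232.71


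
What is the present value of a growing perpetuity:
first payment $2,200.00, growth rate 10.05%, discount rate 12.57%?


Formula: PV = C / (r - g)
Spread: r - g = 0.1257 - 0.1005 = 0.0252
Substituting: PV = $2,200.00 / 0.0252
PV = $87,301.59

$87,301.59


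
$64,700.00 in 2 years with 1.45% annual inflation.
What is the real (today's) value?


Formula: Real value = nominal / (1 + inflation)^years
Price level: (1 + 0.0145)^2 = 1.02921
Real value = $64,700.00 / 1.02921 = $62,863.73

$62,863.73


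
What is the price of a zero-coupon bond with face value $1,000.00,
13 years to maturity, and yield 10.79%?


Formula: Price = FV / (1 + r)^n
Substituting: Price = $1,000.00 / (1 + 0.1079)^13
Discount factor: (1.1079)^13 = 3.788849
Price = $1,000.00 / 3.788849 = $263.93

$263.93


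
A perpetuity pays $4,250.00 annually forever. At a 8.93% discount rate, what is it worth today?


Formula: PV = C / r
Substituting: PV = $4,250.00 / 0.0893
PV = $47,592.39

$47,592.39


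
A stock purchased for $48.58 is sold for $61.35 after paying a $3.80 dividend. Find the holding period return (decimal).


Formula: HPR = (P1 - P0 + D) / P0
Gain: $61.35 - $48.58 + $3.80 = $16.57
HPR = $16.57 / $48.58 = 0.3411

0.3411


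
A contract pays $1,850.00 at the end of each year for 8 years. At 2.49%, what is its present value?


Formula: PV = PMT * (1 - (1+r)^(-n)) / r
Discount factor: (1 + 0.0249)^(-8) = 0.821387
Bracket: 1 - 0.821387 = 0.178613
PV = $1,850.00 * 0.178613 / 0.0249 = $13,270.41

$13,270.41


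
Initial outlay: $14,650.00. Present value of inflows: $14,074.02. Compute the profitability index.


Formula: PI = PV(cash flows) / initial investment
Substituting: PI = $14,074.02 / $14,650.00
PI = 0.9607

0.9607


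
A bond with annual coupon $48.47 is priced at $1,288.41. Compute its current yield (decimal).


Formula: Current yield = annual coupon / price
Substituting: CY = $48.47 / $1,288.41
CY = 0.03762

0.03762


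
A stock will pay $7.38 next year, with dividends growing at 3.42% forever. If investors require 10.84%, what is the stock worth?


Formula: P = D1 / (r - g)
Spread: r - g = 0.1084 - 0.0342 = 0.0742
Substituting: P = $7.38 / 0.0742
P = $99.46

$99.46


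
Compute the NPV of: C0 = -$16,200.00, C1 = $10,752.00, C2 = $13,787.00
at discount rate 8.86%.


Formula: NPV = C0 + C1/(1+r) + C2/(1+r)^2
Discount C1: $10,752.00 / (1 + 0.0886) = $9,876.91
Discount C2: $13,787.00 / (1 + 0.0886)^2 = $11,634.11
NPV = -$16,200.00 + $9,876.91 + $11,634.11 = $5,311.01

$5,311.01


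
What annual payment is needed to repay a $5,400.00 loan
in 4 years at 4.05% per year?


Formula: PMT = PV * r / (1 - (1+r)^(-n))
Denominator: 1 - (1 + 0.0405)^(-4) = 0.146838
Numerator: $5,400.00 * 0.0405 = 218.7
PMT = 218.7 / 0.146838 = $1,489.40

$1,489.40


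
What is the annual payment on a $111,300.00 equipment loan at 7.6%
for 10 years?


Formula: PMT = PV * r / (1 - (1+r)^(-n))
Denominator: 1 - (1 + 0.076)^(-10) = 0.519296
Numerator: $111,300.00 * 0.076 = 8458.8
PMT = 8458.8 / 0.519296 = $16,288.96

$16,288.96


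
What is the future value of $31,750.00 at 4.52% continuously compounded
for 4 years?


Formula: FV = P * e^(r*t)
Exponent: r*t = 0.0452 * 4 = 0.1808
e^(0.1808) = 1.198176
FV = $31,750.00 * 1.198176 = $38,042.07

$38,042.07


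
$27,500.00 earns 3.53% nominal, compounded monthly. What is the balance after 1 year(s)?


Formula: FV = P * (1 + r/m)^(m*t)
Period rate: r/m = 0.0353 / 12 = 0.002942
Total periods: m*t = 12 * 1 = 12
Growth factor: (1 + 0.002942)^12 = 1.035877
FV = $27,500.00 * 1.035877 = $28,486.61

$28,486.61


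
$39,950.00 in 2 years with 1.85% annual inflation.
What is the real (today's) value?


Formula: Real value = nominal / (1 + inflation)^years
Price level: (1 + 0.0185)^2 = 1.037342
Real value = $39,950.00 / 1.037342 = $38,511.88

$38,511.88


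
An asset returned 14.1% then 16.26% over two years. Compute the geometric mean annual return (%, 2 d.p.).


Formula: Geometric mean = ((1+r1)*(1+r2))^(1/2) - 1
Product: (1 + 0.141) * (1 + 0.1626) = 1.141 * 1.1626 = 1.326527
Square root: 1.326527^0.5 = 1.151749
Geometric mean = 1.151749 - 1 = 0.151749
As percentage: 15.17%

15.17%


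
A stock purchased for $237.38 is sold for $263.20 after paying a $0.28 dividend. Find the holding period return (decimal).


Formula: HPR = (P1 - P0 + D) / P0
Gain: $263.20 - $237.38 + $0.28 = $26.10
HPR = $26.10 / $237.38 = 0.11

0.11


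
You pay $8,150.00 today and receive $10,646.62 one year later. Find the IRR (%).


Formula: IRR = C1/C0 - 1
Substituting: IRR = $10,646.62 / $8,150.00 - 1
Ratio: 1.306334 - 1 = 0.306334
IRR = 30.6334%

30.6334%


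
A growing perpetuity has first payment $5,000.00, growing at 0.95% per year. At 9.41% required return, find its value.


Formula: PV = C / (r - g)
Spread: r - g = 0.0941 - 0.0095 = 0.0846
Substituting: PV = $5,000.00 / 0.0846
PV = $59,101.65

$59,101.65


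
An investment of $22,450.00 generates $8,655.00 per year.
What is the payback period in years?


Formula: Payback = investment / annual cash flow
Substituting: Payback = $22,450.00 / $8,655.00
Payback = 2.5939 years

2.5939 years


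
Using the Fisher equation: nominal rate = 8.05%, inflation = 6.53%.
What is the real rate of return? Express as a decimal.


Formula: (1 + r_real) = (1 + r_nom) / (1 + inflation)
Substituting: (1 + r_real) = 1.0805 / 1.0653
(1 + r_real) = 1.014268
r_real = 1.014268 - 1 = 0.014268

0.014268


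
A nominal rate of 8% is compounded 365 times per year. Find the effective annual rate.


Formula: EAR = (1 + r/m)^m - 1
Period rate: r/m = 0.08 / 365 = 0.000219
Compounding: (1 + 0.000219)^365 = 1.083278
EAR = 1.083278 - 1 = 0.083278

0.083278


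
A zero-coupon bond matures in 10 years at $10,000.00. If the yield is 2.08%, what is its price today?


Formula: Price = FV / (1 + r)^n
Substituting: Price = $10,000.00 / (1 + 0.0208)^10
Discount factor: (1.0208)^10 = 1.228589
Price = $10,000.00 / 1.228589 = $8,139.42

$8,139.42


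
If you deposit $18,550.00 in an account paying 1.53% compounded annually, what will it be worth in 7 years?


Formula: FV = P * (1 + r)^n
Substituting: FV = $18,550.00 * (1 + 0.0153)^7
Growth factor: (1.0153)^7 = 1.112143
FV = $18,550.00 * 1.112143 = $20,630.26

$20,630.26


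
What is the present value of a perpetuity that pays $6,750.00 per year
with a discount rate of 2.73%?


Formula: PV = C / r
Substituting: PV = $6,750.00 / 0.0273
PV = $247,252.75

$247,252.75


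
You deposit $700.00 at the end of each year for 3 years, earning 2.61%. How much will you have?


Formula: FV = PMT * ((1+r)^n - 1) / r
Growth factor: (1 + 0.0261)^3 = 1.080361
Numerator: 1.080361 - 1 = 0.080361
FV = $700.00 * 0.080361 / 0.0261 = $2,155.29

$2,155.29


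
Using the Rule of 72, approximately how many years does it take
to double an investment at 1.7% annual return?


Formula: Years ≈ 72 / r
Substituting: Years ≈ 72 / 1.7
Years ≈ 42.4

42.4 years


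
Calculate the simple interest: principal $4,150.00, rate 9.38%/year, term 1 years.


Formula: I = P * r * t
Substituting: I = $4,150.00 * 0.0938 * 1
Step: I = $4,150.00 * 0.0938
I = $389.27

$389.27


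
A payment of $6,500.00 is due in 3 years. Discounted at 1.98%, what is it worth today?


Formula: PV = FV / (1 + r)^n
Substituting: PV = $6,500.00 / (1 + 0.0198)^3
Discount factor: (1.0198)^3 = 1.060584
PV = $6,500.00 / 1.060584 = $6,128.70

$6,128.70


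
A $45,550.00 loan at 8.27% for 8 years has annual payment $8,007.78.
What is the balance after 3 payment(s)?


Formula: Balance = PV*(1+r)^k - PMT*((1+r)^k - 1)/r
Growth: (1 + 0.0827)^3 = 1.269183
Accumulated factor: ((1+r)^k - 1)/r = 3.254939
Balance = $45,550.00 * 1.269183 - $8,007.78 * 3.254939
Balance = $31,746.47

$31,746.47


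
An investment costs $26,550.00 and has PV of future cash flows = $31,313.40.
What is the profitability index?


Formula: PI = PV(cash flows) / initial investment
Substituting: PI = $31,313.40 / $26,550.00
PI = 1.1794

1.1794


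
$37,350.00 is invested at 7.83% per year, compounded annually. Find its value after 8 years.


Formula: FV = P * (1 + r)^n
Substituting: FV = $37,350.00 * (1 + 0.0783)^8
Growth factor: (1.0783)^8 = 1.82775
FV = $37,350.00 * 1.82775 = $68,266.47

$68,266.47


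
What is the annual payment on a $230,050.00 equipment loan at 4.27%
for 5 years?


Formula: PMT = PV * r / (1 - (1+r)^(-n))
Denominator: 1 - (1 + 0.0427)^(-5) = 0.18866
Numerator: $230,050.00 * 0.0427 = 9823.135
PMT = 9823.135 / 0.18866 = $52,068.05

$52,068.05


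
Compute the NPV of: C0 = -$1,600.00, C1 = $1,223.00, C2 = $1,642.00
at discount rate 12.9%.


Formula: NPV = C0 + C1/(1+r) + C2/(1+r)^2
Discount C1: $1,223.00 / (1 + 0.129) = $1,083.26
Discount C2: $1,642.00 / (1 + 0.129)^2 = $1,288.21
NPV = -$1,600.00 + $1,083.26 + $1,288.21 = $771.47

$771.47
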